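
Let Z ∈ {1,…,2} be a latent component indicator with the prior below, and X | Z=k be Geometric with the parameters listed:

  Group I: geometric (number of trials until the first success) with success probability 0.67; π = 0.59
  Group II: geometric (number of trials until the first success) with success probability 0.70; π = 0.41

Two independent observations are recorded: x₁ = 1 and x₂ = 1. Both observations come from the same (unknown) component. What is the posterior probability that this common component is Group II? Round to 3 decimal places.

Posterior ∝ prior × likelihood, so P(k | x) ∝ π_k f_k(x); normalise over all components.
Since both observations come from the same component, the likelihood for component k is f_k(x₁)·f_k(x₂).
  f_I = [0.67] × [0.67] = 0.4489
  f_II = [0.7] × [0.7] = 0.49
Weight by the priors:
  π_I·f_I = 0.59 × 0.4489 = 0.264851
  π_II·f_II = 0.41 × 0.49 = 0.2009
Sum: 0.264851 + 0.2009 = 0.465751
P(Group II | x₁,x₂) ≈ 0.431

0.431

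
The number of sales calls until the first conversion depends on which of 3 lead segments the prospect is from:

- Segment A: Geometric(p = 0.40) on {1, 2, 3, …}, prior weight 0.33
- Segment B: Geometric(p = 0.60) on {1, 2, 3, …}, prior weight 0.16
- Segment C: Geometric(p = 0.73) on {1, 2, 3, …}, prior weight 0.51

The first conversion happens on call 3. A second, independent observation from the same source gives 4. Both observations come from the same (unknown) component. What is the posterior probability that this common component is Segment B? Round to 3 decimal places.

Posterior ∝ prior × likelihood, so P(k | x) ∝ π_k f_k(x); normalise over all components.
Since both observations come from the same component, the likelihood for component k is f_k(x₁)·f_k(x₂).
  L_A = [0.144] × [0.0864] = 0.0124416
  L_B = [0.096] × [0.0384] = 0.0036864
  L_C = [0.053217] × [0.0143686] = 0.000764653
Weight by the priors:
  π_A·L_A = 0.33 × 0.0124416 = 0.00410573
  π_B·L_B = 0.16 × 0.0036864 = 0.000589824
  π_C·L_C = 0.51 × 0.000764653 = 0.000389973
Sum: 0.00410573 + 0.000589824 + 0.000389973 = 0.00508553
So the posterior for Segment B is 0.000589824 / 0.00508553 ≈ 0.116.

0.116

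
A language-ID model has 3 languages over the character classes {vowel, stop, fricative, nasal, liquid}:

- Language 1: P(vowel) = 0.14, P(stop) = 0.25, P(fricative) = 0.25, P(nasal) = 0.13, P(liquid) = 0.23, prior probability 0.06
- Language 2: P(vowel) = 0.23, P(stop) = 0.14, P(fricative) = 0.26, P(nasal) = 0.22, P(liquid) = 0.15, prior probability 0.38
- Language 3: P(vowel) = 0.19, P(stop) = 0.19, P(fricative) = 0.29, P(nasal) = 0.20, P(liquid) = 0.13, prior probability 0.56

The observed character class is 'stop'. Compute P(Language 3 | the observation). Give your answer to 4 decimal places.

Apply Bayes' rule: the posterior for each component is proportional to its prior times its likelihood at x.
Categorical probabilities:
  p_1 = 0.25
  p_2 = 0.14
  p_3 = 0.19
Unnormalised posteriors:
  P(Z=1)·p_1 = 0.06 × 0.25 = 0.015
  P(Z=2)·p_2 = 0.38 × 0.14 = 0.0532
  P(Z=3)·p_3 = 0.56 × 0.19 = 0.1064
Normaliser: 0.015 + 0.0532 + 0.1064 = 0.1746
P(Language 3 | the observation) = 0.1064 / 0.1746 ≈ 0.6094

0.6094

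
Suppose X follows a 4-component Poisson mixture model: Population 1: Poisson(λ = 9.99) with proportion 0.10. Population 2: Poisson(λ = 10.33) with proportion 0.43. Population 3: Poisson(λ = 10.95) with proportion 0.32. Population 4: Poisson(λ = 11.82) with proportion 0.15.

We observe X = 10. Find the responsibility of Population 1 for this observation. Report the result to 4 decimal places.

The responsibility of component k is w_k f_k(x) divided by Σ_j w_j f_j(x).
Evaluate each component's likelihood at the observed value:
  L_1 = e^(−9.99)·9.99^10/10! = 0.125109
  L_2 = e^(−10.33)·10.33^10/10! = 0.124445
  L_3 = e^(−10.95)·10.95^10/10! = 0.119909
  L_4 = e^(−11.82)·11.82^10/10! = 0.107907
Weight by the priors:
  w_1·L_1 = 0.10 × 0.125109 = 0.0125109
  w_2·L_2 = 0.43 × 0.124445 = 0.0535114
  w_3·L_3 = 0.32 × 0.119909 = 0.038371
  w_4·L_4 = 0.15 × 0.107907 = 0.0161861
Evidence: 0.0125109 + 0.0535114 + 0.038371 + 0.0161861 = 0.12058
P(Population 1 | the observation) ≈ 0.1038

0.1038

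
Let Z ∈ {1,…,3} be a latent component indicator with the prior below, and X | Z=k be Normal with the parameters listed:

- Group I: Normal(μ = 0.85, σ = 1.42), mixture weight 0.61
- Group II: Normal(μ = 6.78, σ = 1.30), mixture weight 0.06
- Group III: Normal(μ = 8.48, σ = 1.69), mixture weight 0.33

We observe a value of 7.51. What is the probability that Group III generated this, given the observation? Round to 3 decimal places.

The responsibility of component k is P(Z=k) f_k(x) divided by Σ_j P(Z=j) f_j(x).
Normal densities:
  p_I = 4.69832e-06
  p_II = 0.262117
  p_III = 0.200211
Weight by the priors:
  P(Z=I)·p_I = 0.61 × 4.69832e-06 = 2.86597e-06
  P(Z=II)·p_II = 0.06 × 0.262117 = 0.015727
  P(Z=III)·p_III = 0.33 × 0.200211 = 0.0660695
Marginal: 2.86597e-06 + 0.015727 + 0.0660695 = 0.0817994
P(Group III | data) ≈ 0.808

0.808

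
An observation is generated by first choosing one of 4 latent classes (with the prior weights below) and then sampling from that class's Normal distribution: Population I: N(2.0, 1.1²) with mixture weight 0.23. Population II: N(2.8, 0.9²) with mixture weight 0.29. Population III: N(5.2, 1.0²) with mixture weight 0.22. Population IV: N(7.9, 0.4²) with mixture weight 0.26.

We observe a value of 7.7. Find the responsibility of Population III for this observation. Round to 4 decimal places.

0.0166

The responsibility of component k is P(Z=k) f_k(x) divided by Σ_j P(Z=j) f_j(x).
Component likelihoods at x = 7.7:
  L_I = (1/(1.1·√(2π)))·exp(−(7.7−2.0)²/(2·1.1²)) = 0.362675·exp(-13.42562) = 5.35605e-07
  L_II = (1/(0.9·√(2π)))·exp(−(7.7−2.8)²/(2·0.9²)) = 0.443269·exp(-14.82099) = 1.62179e-07
  L_III = (1/(1.0·√(2π)))·exp(−(7.7−5.2)²/(2·1.0²)) = 0.398942·exp(-3.12500) = 0.0175283
  L_IV = (1/(0.4·√(2π)))·exp(−(7.7−7.9)²/(2·0.4²)) = 0.997356·exp(-0.12500) = 0.880163
Unnormalised posteriors:
  P(Z=I)·L_I = 0.23 × 5.35605e-07 = 1.23189e-07
  P(Z=II)·L_II = 0.29 × 1.62179e-07 = 4.70319e-08
  P(Z=III)·L_III = 0.22 × 0.0175283 = 0.00385623
  P(Z=IV)·L_IV = 0.26 × 0.880163 = 0.228842
Sum: 1.23189e-07 + 4.70319e-08 + 0.00385623 + 0.228842 = 0.232699
P(Population III | data) ≈ 0.0166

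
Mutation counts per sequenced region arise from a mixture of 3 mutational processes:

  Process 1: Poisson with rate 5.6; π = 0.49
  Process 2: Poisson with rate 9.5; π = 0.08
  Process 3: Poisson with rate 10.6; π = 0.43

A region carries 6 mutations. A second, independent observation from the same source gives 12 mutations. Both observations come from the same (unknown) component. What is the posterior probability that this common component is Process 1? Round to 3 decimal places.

0.173

The responsibility of component k is w_k f_k(x) divided by Σ_j w_j f_j(x).
Since both observations come from the same component, the likelihood for component k is f_k(x₁)·f_k(x₂).
  f_1 = [e^(−5.6)·5.6^6/6! = 0.158397] × [0.00734294] = 0.0011631
  f_2 = [e^(−9.5)·9.5^6/6! = 0.0764208] × [0.0844401] = 0.00645298
  f_3 = [e^(−10.6)·10.6^6/6! = 0.0490887] × [0.104668] = 0.00513799
Multiply by the mixture weights:
  w_1·f_1 = 0.49 × 0.0011631 = 0.000569919
  w_2·f_2 = 0.08 × 0.00645298 = 0.000516238
  w_3·f_3 = 0.43 × 0.00513799 = 0.00220933
Denominator: 0.000569919 + 0.000516238 + 0.00220933 = 0.00329549
Responsibility of Process 1: 0.000569919 / 0.00329549 ≈ 0.173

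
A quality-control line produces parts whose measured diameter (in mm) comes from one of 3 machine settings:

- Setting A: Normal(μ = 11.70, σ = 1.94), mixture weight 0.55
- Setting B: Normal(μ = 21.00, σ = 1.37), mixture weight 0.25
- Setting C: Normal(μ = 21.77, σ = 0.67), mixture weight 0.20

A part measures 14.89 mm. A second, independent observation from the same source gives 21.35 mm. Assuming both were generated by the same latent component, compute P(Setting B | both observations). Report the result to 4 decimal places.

0.9747

Posterior ∝ prior × likelihood, so P(k | x) ∝ π_k f_k(x); normalise over all components.
Since both observations come from the same component, the likelihood for component k is f_k(x₁)·f_k(x₂).
  p_A = [(1/(1.94·√(2π)))·exp(−(14.89−11.70)²/(2·1.94²)) = 0.205640·exp(-1.35191) = 0.0532085] × [8.71463e-07] = 4.63692e-08
  p_B = [(1/(1.37·√(2π)))·exp(−(14.89−21.00)²/(2·1.37²)) = 0.291199·exp(-9.94515) = 1.39658e-05] × [0.281849] = 3.93625e-06
  p_C = [(1/(0.67·√(2π)))·exp(−(14.89−21.77)²/(2·0.67²)) = 0.595436·exp(-52.72266) = 7.54531e-24] × [0.489221] = 3.69132e-24
Weight by the priors:
  π_A·p_A = 0.55 × 4.63692e-08 = 2.55031e-08
  π_B·p_B = 0.25 × 3.93625e-06 = 9.84063e-07
  π_C·p_C = 0.20 × 3.69132e-24 = 7.38264e-25
Evidence: 2.55031e-08 + 9.84063e-07 + 7.38264e-25 = 1.00957e-06
P(Setting B | data) ≈ 0.9747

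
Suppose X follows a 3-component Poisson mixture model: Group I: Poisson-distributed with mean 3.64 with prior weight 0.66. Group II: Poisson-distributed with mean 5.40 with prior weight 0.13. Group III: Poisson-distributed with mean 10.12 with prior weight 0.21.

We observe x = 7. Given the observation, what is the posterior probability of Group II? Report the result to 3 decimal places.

0.248

P(component k | x) = w_k·f_k(x) / marginal(x), where marginal(x) = Σ_j w_j·f_j(x).
Component likelihoods at x = 7:
  L_I = 0.0441009
  L_II = 0.119987
  L_III = 0.0868506
Multiply by the mixture weights:
  w_I·L_I = 0.66 × 0.0441009 = 0.0291066
  w_II·L_II = 0.13 × 0.119987 = 0.0155984
  w_III·L_III = 0.21 × 0.0868506 = 0.0182386
Evidence: 0.0291066 + 0.0155984 + 0.0182386 = 0.0629436
P(Group II | data) ≈ 0.248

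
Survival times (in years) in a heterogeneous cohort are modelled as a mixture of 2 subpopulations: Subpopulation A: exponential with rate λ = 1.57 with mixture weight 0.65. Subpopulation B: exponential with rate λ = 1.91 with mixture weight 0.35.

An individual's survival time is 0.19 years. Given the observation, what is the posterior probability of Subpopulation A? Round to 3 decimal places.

By Bayes' theorem, P(k | x) = P(Z=k) f_k(x) / Σ_j P(Z=j) f_j(x).
Component likelihoods at x = 0.19 years:
  f_A = 1.57·e^(−1.57·0.19) = 1.57·e^(−0.2983) = 1.16506
  f_B = 1.91·e^(−1.91·0.19) = 1.91·e^(−0.3629) = 1.3287
Weight by the priors:
  P(Z=A)·f_A = 0.65 × 1.16506 = 0.757291
  P(Z=B)·f_B = 0.35 × 1.3287 = 0.465046
Marginal: 0.757291 + 0.465046 = 1.22234
P(Subpopulation A | data) = 0.757291 / 1.22234 ≈ 0.620

0.620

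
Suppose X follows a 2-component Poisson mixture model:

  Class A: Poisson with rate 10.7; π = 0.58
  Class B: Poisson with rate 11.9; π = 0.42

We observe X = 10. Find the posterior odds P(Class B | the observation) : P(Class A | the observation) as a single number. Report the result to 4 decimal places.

The posterior odds equal the prior odds times the likelihood ratio: (w_i/w_j)·(f_i(x)/f_j(x)).
Component likelihoods at x = 10:
  L_A = e^(−10.7)·10.7^10/10! = 0.122215
  L_B = e^(−11.9)·11.9^10/10! = 0.106562
Posterior odds = (w_B·L_B) / (w_A·L_A) = (0.42·0.106562) / (0.58·0.122215) = 0.044756 / 0.0708846 ≈ 0.6314

0.6314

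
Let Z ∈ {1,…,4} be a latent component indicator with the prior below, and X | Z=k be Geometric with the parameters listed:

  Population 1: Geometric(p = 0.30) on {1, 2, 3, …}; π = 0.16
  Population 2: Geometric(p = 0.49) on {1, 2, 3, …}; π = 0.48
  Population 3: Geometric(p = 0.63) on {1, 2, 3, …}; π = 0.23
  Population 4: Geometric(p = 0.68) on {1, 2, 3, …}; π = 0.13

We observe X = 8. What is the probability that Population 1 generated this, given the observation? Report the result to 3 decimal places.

0.634

Posterior ∝ prior × likelihood, so P(k | x) ∝ P(Z=k) f_k(x); normalise over all components.
Evaluate each component's likelihood at the observed value:
  f_1 = 0.30·(1−0.30)^7 = 0.30·0.0823543 = 0.0247063
  f_2 = 0.49·(1−0.49)^7 = 0.49·0.00897411 = 0.00439731
  f_3 = 0.63·(1−0.63)^7 = 0.63·0.000949319 = 0.000598071
  f_4 = 0.68·(1−0.68)^7 = 0.68·0.000343597 = 0.000233646
Multiply by the mixture weights:
  P(Z=1)·f_1 = 0.16 × 0.0247063 = 0.00395301
  P(Z=2)·f_2 = 0.48 × 0.00439731 = 0.00211071
  P(Z=3)·f_3 = 0.23 × 0.000598071 = 0.000137556
  P(Z=4)·f_4 = 0.13 × 0.000233646 = 3.0374e-05
Sum: 0.00395301 + 0.00211071 + 0.000137556 + 3.0374e-05 = 0.00623165
So the posterior for Population 1 is 0.00395301 / 0.00623165 ≈ 0.634.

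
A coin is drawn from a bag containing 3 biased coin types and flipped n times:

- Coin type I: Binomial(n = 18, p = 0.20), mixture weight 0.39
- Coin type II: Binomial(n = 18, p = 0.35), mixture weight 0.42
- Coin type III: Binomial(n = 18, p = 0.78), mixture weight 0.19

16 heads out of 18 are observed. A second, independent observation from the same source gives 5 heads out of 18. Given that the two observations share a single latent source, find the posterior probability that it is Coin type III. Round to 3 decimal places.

0.446

By Bayes' theorem, P(k | x) = P(Z=k) f_k(x) / Σ_j P(Z=j) f_j(x).
Since both observations come from the same component, the likelihood for component k is f_k(x₁)·f_k(x₂).
  L_I = [C(18,16)·0.20^16·0.80^2 = 153·6.5536e-12·0.64 = 6.41729e-10] × [0.15073] = 9.67276e-11
  L_II = [C(18,16)·0.35^16·0.65^2 = 153·5.07094e-08·0.4225 = 3.27798e-06] × [0.166377] = 5.45381e-07
  L_III = [C(18,16)·0.78^16·0.22^2 = 153·0.0187721·0.0484 = 0.139011] × [6.99596e-06] = 9.72518e-07
Prior × likelihood for each component:
  P(Z=I)·L_I = 0.39 × 9.67276e-11 = 3.77238e-11
  P(Z=II)·L_II = 0.42 × 5.45381e-07 = 2.2906e-07
  P(Z=III)·L_III = 0.19 × 9.72518e-07 = 1.84778e-07
Evidence: 3.77238e-11 + 2.2906e-07 + 1.84778e-07 = 4.13876e-07
P(Coin type III | x) ≈ 0.446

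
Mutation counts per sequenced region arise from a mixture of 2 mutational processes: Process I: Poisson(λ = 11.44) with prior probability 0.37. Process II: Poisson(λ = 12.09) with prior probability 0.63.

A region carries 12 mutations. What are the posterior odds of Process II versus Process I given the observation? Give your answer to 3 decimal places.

The posterior odds equal the prior odds times the likelihood ratio: (P(Z=i)/P(Z=j))·(f_i(x)/f_j(x)).
Poisson probabilities:
  p_I = e^(−11.44)·11.44^12/12! = 0.112836
  p_II = e^(−12.09)·12.09^12/12! = 0.11433
0.0720276 / 0.0417492 ≈ 1.725

1.725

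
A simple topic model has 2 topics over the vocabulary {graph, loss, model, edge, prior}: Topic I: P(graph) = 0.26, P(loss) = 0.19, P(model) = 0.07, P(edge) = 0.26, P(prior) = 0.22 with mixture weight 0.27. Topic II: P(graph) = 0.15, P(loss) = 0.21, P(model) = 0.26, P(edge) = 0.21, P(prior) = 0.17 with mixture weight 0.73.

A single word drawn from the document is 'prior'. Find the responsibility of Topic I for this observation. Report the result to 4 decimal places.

By Bayes' theorem, P(k | x) = π_k f_k(x) / Σ_j π_j f_j(x).
Evaluate each component's likelihood at the observed value:
  f_I = P(prior | comp) = 0.22
  f_II = P(prior | comp) = 0.17
Multiply by the mixture weights:
  π_I·f_I = 0.27 × 0.22 = 0.0594
  π_II·f_II = 0.73 × 0.17 = 0.1241
Sum: 0.0594 + 0.1241 = 0.1835
Responsibility of Topic I: 0.0594 / 0.1835 ≈ 0.3237

0.3237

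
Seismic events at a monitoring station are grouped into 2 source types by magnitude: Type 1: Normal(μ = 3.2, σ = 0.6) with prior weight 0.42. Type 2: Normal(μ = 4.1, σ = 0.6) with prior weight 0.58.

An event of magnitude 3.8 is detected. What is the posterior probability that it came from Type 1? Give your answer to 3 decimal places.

0.332

Posterior ∝ prior × likelihood, so P(k | x) ∝ P(Z=k) f_k(x); normalise over all components.
Normal densities:
  f_1 = 0.403285
  f_2 = 0.586776
Multiply by the mixture weights:
  P(Z=1)·f_1 = 0.42 × 0.403285 = 0.16938
  P(Z=2)·f_2 = 0.58 × 0.586776 = 0.34033
Evidence: 0.16938 + 0.34033 = 0.509709
Responsibility of Type 1: 0.16938 / 0.509709 ≈ 0.332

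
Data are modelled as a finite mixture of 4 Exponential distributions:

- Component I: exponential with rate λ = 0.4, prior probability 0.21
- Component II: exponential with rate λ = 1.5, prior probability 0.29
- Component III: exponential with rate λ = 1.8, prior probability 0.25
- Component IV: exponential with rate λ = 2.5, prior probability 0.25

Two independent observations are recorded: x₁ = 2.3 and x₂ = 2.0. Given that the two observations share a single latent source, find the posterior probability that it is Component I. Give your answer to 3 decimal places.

0.809

Apply Bayes' rule: the posterior for each component is proportional to its prior times its likelihood at x.
Since both observations come from the same component, the likelihood for component k is f_k(x₁)·f_k(x₂).
  f_I = [0.4·e^(−0.4·2.3) = 0.4·e^(−0.9200) = 0.159408] × [0.179732] = 0.0286506
  f_II = [1.5·e^(−1.5·2.3) = 1.5·e^(−3.4500) = 0.0476185] × [0.0746806] = 0.00355617
  f_III = [1.8·e^(−1.8·2.3) = 1.8·e^(−4.1400) = 0.0286611] × [0.0491827] = 0.00140963
  f_IV = [2.5·e^(−2.5·2.3) = 2.5·e^(−5.7500) = 0.00795695] × [0.0168449] = 0.000134034
Multiply by the mixture weights:
  P(Z=I)·f_I = 0.21 × 0.0286506 = 0.00601662
  P(Z=II)·f_II = 0.29 × 0.00355617 = 0.00103129
  P(Z=III)·f_III = 0.25 × 0.00140963 = 0.000352408
  P(Z=IV)·f_IV = 0.25 × 0.000134034 = 3.35085e-05
Marginal: 0.00601662 + 0.00103129 + 0.000352408 + 3.35085e-05 = 0.00743383
Responsibility of Component I: 0.00601662 / 0.00743383 ≈ 0.809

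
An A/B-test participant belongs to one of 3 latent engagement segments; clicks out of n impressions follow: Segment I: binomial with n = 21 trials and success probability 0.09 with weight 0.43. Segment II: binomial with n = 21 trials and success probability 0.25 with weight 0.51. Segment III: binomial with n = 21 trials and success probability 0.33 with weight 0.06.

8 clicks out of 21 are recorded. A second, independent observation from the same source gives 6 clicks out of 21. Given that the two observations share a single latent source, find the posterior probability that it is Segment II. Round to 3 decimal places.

0.804

P(component k | x) = w_k·f_k(x) / marginal(x), where marginal(x) = Σ_j w_j·f_j(x).
Since both observations come from the same component, the likelihood for component k is f_k(x₁)·f_k(x₂).
  p_I = [0.000257052] × [0.0070079] = 1.8014e-06
  p_II = [0.0737666] × [0.17704] = 0.0130596
  p_III = [0.156901] × [0.172472] = 0.027061
Weight by the priors:
  w_I·p_I = 0.43 × 1.8014e-06 = 7.746e-07
  w_II·p_II = 0.51 × 0.0130596 = 0.0066604
  w_III·p_III = 0.06 × 0.027061 = 0.00162366
Denominator: 7.746e-07 + 0.0066604 + 0.00162366 = 0.00828484
P(Segment II | x₁,x₂) = 0.0066604 / 0.00828484 ≈ 0.804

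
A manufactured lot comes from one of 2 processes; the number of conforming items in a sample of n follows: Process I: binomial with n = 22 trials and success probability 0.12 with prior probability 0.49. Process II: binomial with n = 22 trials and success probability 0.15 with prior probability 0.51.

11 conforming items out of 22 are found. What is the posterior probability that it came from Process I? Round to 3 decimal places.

The responsibility of component k is P(Z=k) f_k(x) divided by Σ_j P(Z=j) f_j(x).
Evaluate each component's likelihood at the observed value:
  p_I = 1.28457e-05
  p_II = 0.00010211
Prior × likelihood for each component:
  P(Z=I)·p_I = 0.49 × 1.28457e-05 = 6.2944e-06
  P(Z=II)·p_II = 0.51 × 0.00010211 = 5.2076e-05
Normaliser: 6.2944e-06 + 5.2076e-05 = 5.83704e-05
P(Process I | 11 conforming items out of 22) ≈ 0.108

0.108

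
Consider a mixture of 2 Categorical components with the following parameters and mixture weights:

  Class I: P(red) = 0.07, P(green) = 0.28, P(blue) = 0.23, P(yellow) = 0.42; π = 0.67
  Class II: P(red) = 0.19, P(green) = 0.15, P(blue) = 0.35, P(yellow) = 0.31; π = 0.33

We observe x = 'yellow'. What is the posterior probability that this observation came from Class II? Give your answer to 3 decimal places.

Apply Bayes' rule: the posterior for each component is proportional to its prior times its likelihood at x.
Categorical probabilities:
  p_I = 0.42
  p_II = 0.31
Weight by the priors:
  P(Z=I)·p_I = 0.67 × 0.42 = 0.2814
  P(Z=II)·p_II = 0.33 × 0.31 = 0.1023
Marginal: 0.2814 + 0.1023 = 0.3837
Responsibility of Class II: 0.1023 / 0.3837 ≈ 0.267

0.267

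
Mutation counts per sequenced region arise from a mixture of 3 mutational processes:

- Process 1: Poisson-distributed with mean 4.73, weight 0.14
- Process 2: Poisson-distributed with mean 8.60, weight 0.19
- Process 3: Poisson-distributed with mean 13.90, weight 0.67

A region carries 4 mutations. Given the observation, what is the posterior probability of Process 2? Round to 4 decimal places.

0.2297

Posterior ∝ prior × likelihood, so P(k | x) ∝ π_k f_k(x); normalise over all components.
Evaluate each component's likelihood at the observed value:
  f_1 = e^(−4.73)·4.73^4/4! = 0.184086
  f_2 = e^(−8.60)·8.60^4/4! = 0.0419614
  f_3 = e^(−13.90)·13.90^4/4! = 0.0014294
Multiply by the mixture weights:
  π_1·f_1 = 0.14 × 0.184086 = 0.025772
  π_2·f_2 = 0.19 × 0.0419614 = 0.00797267
  π_3·f_3 = 0.67 × 0.0014294 = 0.0009577
Normaliser: 0.025772 + 0.00797267 + 0.0009577 = 0.0347024
So the posterior for Process 2 is 0.00797267 / 0.0347024 ≈ 0.2297.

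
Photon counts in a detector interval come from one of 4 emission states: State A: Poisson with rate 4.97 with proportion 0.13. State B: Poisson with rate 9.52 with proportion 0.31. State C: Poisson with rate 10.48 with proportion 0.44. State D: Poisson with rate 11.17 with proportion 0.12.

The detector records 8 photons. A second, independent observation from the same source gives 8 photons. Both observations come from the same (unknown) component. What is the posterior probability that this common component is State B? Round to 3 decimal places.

0.441

Posterior ∝ prior × likelihood, so P(k | x) ∝ π_k f_k(x); normalise over all components.
Since both observations come from the same component, the likelihood for component k is f_k(x₁)·f_k(x₂).
  f_A = [0.0641043] × [0.0641043] = 0.00410936
  f_B = [0.12277] × [0.12277] = 0.0150724
  f_C = [0.101383] × [0.101383] = 0.0102784
  f_D = [0.0846907] × [0.0846907] = 0.00717251
Prior × likelihood for each component:
  π_A·f_A = 0.13 × 0.00410936 = 0.000534217
  π_B·f_B = 0.31 × 0.0150724 = 0.00467245
  π_C·f_C = 0.44 × 0.0102784 = 0.00452251
  π_D·f_D = 0.12 × 0.00717251 = 0.000860701
Evidence: 0.000534217 + 0.00467245 + 0.00452251 + 0.000860701 = 0.0105899
Responsibility of State B: 0.00467245 / 0.0105899 ≈ 0.441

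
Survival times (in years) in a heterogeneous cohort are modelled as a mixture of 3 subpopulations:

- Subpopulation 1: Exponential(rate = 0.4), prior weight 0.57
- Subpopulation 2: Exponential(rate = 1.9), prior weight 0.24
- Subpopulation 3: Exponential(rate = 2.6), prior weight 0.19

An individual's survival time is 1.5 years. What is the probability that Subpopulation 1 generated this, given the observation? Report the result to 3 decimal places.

0.775

P(component k | x) = w_k·f_k(x) / marginal(x), where marginal(x) = Σ_j w_j·f_j(x).
Component likelihoods at x = 1.5 years:
  f_1 = 0.219525
  f_2 = 0.109904
  f_3 = 0.052629
Weight by the priors:
  w_1·f_1 = 0.57 × 0.219525 = 0.125129
  w_2·f_2 = 0.24 × 0.109904 = 0.026377
  w_3·f_3 = 0.19 × 0.052629 = 0.0099995
Sum: 0.125129 + 0.026377 + 0.0099995 = 0.161506
So the posterior for Subpopulation 1 is 0.125129 / 0.161506 ≈ 0.775.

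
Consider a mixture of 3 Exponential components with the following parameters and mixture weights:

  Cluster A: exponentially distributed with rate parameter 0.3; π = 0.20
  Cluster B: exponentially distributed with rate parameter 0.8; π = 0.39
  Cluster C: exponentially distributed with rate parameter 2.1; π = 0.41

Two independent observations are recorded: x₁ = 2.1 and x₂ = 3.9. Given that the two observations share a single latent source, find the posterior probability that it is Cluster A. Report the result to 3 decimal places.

Apply Bayes' rule: the posterior for each component is proportional to its prior times its likelihood at x.
Since both observations come from the same component, the likelihood for component k is f_k(x₁)·f_k(x₂).
  p_A = [0.3·e^(−0.3·2.1) = 0.3·e^(−0.6300) = 0.159778] × [0.0931101] = 0.0148769
  p_B = [0.8·e^(−0.8·2.1) = 0.8·e^(−1.6800) = 0.149099] × [0.0353257] = 0.00526704
  p_C = [2.1·e^(−2.1·2.1) = 2.1·e^(−4.4100) = 0.0255259] × [0.000582569] = 1.48706e-05
Multiply by the mixture weights:
  P(Z=A)·p_A = 0.20 × 0.0148769 = 0.00297538
  P(Z=B)·p_B = 0.39 × 0.00526704 = 0.00205414
  P(Z=C)·p_C = 0.41 × 1.48706e-05 = 6.09694e-06
Sum: 0.00297538 + 0.00205414 + 6.09694e-06 = 0.00503562
P(Cluster A | data) ≈ 0.591

0.591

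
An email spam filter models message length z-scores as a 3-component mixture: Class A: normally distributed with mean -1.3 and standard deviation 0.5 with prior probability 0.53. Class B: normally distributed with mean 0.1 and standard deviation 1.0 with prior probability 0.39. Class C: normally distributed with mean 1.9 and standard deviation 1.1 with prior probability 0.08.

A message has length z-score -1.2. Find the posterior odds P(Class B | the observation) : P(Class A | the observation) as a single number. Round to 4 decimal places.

0.1612

Only the two components matter; the odds are (π_i f_i(x)) / (π_j f_j(x)).
Component likelihoods at x = -1.2:
  p_A = 0.782085
  p_B = 0.171369
  p_C = 0.00683757
Odds = (0.39/0.53) × (0.171369/0.782085) = 0.735849 × 0.219117 ≈ 0.1612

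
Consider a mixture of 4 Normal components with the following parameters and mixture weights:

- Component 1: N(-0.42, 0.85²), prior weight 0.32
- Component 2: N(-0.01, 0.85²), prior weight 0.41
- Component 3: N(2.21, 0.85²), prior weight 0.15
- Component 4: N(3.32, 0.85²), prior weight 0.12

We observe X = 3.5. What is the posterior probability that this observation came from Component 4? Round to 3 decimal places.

0.712

Posterior ∝ prior × likelihood, so P(k | x) ∝ P(Z=k) f_k(x); normalise over all components.
Evaluate each component's likelihood at the observed value:
  f_1 = 1.13011e-05
  f_2 = 9.30438e-05
  f_3 = 0.14837
  f_4 = 0.458937
Unnormalised posteriors:
  P(Z=1)·f_1 = 0.32 × 1.13011e-05 = 3.61637e-06
  P(Z=2)·f_2 = 0.41 × 9.30438e-05 = 3.8148e-05
  P(Z=3)·f_3 = 0.15 × 0.14837 = 0.0222555
  P(Z=4)·f_4 = 0.12 × 0.458937 = 0.0550725
Denominator: 3.61637e-06 + 3.8148e-05 + 0.0222555 + 0.0550725 = 0.0773697
So the posterior for Component 4 is 0.0550725 / 0.0773697 ≈ 0.712.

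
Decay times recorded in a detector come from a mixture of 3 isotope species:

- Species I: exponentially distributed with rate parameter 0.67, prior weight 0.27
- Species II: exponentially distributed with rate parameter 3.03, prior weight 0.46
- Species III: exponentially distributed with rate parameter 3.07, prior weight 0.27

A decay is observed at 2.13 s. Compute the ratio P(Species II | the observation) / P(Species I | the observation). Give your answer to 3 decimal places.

Posterior odds = (w_i f_i(x)) / (w_j f_j(x)); the normalising sum cancels.
Exponential densities:
  f_I = 0.67·e^(−0.67·2.13) = 0.67·e^(−1.4271) = 0.160803
  f_II = 3.03·e^(−3.03·2.13) = 3.03·e^(−6.4539) = 0.00477034
  f_III = 3.07·e^(−3.07·2.13) = 3.07·e^(−6.5391) = 0.00443857
Odds = (0.46/0.27) × (0.00477034/0.160803) = 1.7037 × 0.0296658 ≈ 0.051

0.051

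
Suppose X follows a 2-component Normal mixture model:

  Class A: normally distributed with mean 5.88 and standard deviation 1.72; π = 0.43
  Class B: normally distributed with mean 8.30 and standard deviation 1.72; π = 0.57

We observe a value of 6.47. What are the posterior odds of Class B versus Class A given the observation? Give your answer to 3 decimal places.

The posterior odds equal the prior odds times the likelihood ratio: (w_i/w_j)·(f_i(x)/f_j(x)).
Normal densities:
  p_A = (1/(1.72·√(2π)))·exp(−(6.47−5.88)²/(2·1.72²)) = 0.231943·exp(-0.05883) = 0.218691
  p_B = (1/(1.72·√(2π)))·exp(−(6.47−8.30)²/(2·1.72²)) = 0.231943·exp(-0.56600) = 0.131696
Odds = (0.57/0.43) × (0.131696/0.218691) = 1.32558 × 0.6022 ≈ 0.798

0.798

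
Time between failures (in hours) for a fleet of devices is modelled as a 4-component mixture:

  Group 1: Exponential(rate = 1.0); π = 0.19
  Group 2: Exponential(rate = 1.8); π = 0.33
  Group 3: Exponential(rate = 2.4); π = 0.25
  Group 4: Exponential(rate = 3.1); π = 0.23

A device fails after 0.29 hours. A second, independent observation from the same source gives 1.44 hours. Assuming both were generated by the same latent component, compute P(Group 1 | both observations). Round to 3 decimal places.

By Bayes' theorem, P(k | x) = π_k f_k(x) / Σ_j π_j f_j(x).
Since both observations come from the same component, the likelihood for component k is f_k(x₁)·f_k(x₂).
  p_1 = [1.0·e^(−1.0·0.29) = 1.0·e^(−0.2900) = 0.748264] × [0.236928] = 0.177284
  p_2 = [1.8·e^(−1.8·0.29) = 1.8·e^(−0.5220) = 1.068] × [0.134766] = 0.14393
  p_3 = [2.4·e^(−2.4·0.29) = 2.4·e^(−0.6960) = 1.19658] × [0.0757338] = 0.0906216
  p_4 = [3.1·e^(−3.1·0.29) = 3.1·e^(−0.8990) = 1.26163] × [0.0357002] = 0.0450404
Unnormalised posteriors:
  π_1·p_1 = 0.19 × 0.177284 = 0.033684
  π_2·p_2 = 0.33 × 0.14393 = 0.047497
  π_3·p_3 = 0.25 × 0.0906216 = 0.0226554
  π_4·p_4 = 0.23 × 0.0450404 = 0.0103593
Sum: 0.033684 + 0.047497 + 0.0226554 + 0.0103593 = 0.114196
P(Group 1 | x) ≈ 0.295

0.295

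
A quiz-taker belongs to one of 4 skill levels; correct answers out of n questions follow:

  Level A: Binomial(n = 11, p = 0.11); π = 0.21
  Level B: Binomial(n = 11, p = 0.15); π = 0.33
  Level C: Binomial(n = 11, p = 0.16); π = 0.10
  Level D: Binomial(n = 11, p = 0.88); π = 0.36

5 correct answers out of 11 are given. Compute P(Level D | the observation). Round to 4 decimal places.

By Bayes' theorem, P(k | x) = π_k f_k(x) / Σ_j π_j f_j(x).
Evaluate each component's likelihood at the observed value:
  L_A = 0.00369782
  L_B = 0.0132316
  L_C = 0.0170184
  L_D = 0.000728019
Unnormalised posteriors:
  π_A·L_A = 0.21 × 0.00369782 = 0.000776542
  π_B·L_B = 0.33 × 0.0132316 = 0.00436642
  π_C·L_C = 0.10 × 0.0170184 = 0.00170184
  π_D·L_D = 0.36 × 0.000728019 = 0.000262087
Denominator: 0.000776542 + 0.00436642 + 0.00170184 + 0.000262087 = 0.00710689
So the posterior for Level D is 0.000262087 / 0.00710689 ≈ 0.0369.

0.0369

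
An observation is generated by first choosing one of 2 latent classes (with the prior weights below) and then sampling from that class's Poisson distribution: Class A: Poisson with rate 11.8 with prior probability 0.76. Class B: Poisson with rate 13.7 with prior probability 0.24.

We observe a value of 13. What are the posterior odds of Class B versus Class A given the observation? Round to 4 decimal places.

Since P(k|x) ∝ π_k f_k(x), the posterior odds are π_i f_i(x) / (π_j f_j(x)).
Poisson probabilities:
  f_A = e^(−11.8)·11.8^13/13! = 0.103636
  f_B = e^(−13.7)·13.7^13/13! = 0.107957
Odds = (0.24/0.76) × (0.107957/0.103636) = 0.315789 × 1.0417 ≈ 0.3290

0.3290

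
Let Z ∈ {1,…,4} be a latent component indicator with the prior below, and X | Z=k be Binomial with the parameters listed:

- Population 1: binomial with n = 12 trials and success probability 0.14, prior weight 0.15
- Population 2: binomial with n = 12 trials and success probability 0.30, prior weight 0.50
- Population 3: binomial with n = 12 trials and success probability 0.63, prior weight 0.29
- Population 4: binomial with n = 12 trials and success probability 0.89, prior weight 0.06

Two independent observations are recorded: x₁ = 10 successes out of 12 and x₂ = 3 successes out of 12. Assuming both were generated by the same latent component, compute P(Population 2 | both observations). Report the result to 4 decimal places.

Posterior ∝ prior × likelihood, so P(k | x) ∝ P(Z=k) f_k(x); normalise over all components.
Since both observations come from the same component, the likelihood for component k is f_k(x₁)·f_k(x₂).
  f_1 = [C(12,10)·0.14^10·0.86^2 = 66·2.89255e-09·0.7396 = 1.41196e-07] × [0.155343] = 2.19338e-08
  f_2 = [C(12,10)·0.30^10·0.70^2 = 66·5.9049e-06·0.49 = 0.000190964] × [0.2397] = 4.57743e-05
  f_3 = [C(12,10)·0.63^10·0.37^2 = 66·0.0098493·0.1369 = 0.0889924] × [0.00714924] = 0.000636228
  f_4 = [C(12,10)·0.89^10·0.11^2 = 66·0.311817·0.0121 = 0.249017] × [3.65702e-07] = 9.1066e-08
Unnormalised posteriors:
  P(Z=1)·f_1 = 0.15 × 2.19338e-08 = 3.29007e-09
  P(Z=2)·f_2 = 0.50 × 4.57743e-05 = 2.28871e-05
  P(Z=3)·f_3 = 0.29 × 0.000636228 = 0.000184506
  P(Z=4)·f_4 = 0.06 × 9.1066e-08 = 5.46396e-09
Sum: 3.29007e-09 + 2.28871e-05 + 0.000184506 + 5.46396e-09 = 0.000207402
P(Population 2 | x₁,x₂) ≈ 0.1104

0.1104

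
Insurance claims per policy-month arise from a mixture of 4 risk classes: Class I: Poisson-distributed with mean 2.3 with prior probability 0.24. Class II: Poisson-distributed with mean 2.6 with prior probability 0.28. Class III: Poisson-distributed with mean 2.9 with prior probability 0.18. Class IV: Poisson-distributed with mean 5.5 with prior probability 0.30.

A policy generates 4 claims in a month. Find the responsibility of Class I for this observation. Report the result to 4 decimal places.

0.1954

The responsibility of component k is π_k f_k(x) divided by Σ_j π_j f_j(x).
Evaluate each component's likelihood at the observed value:
  f_I = 0.116902
  f_II = 0.141422
  f_III = 0.162154
  f_IV = 0.155819
Multiply by the mixture weights:
  π_I·f_I = 0.24 × 0.116902 = 0.0280565
  π_II·f_II = 0.28 × 0.141422 = 0.0395981
  π_III·f_III = 0.18 × 0.162154 = 0.0291877
  π_IV·f_IV = 0.30 × 0.155819 = 0.0467456
Evidence: 0.0280565 + 0.0395981 + 0.0291877 + 0.0467456 = 0.143588
So the posterior for Class I is 0.0280565 / 0.143588 ≈ 0.1954.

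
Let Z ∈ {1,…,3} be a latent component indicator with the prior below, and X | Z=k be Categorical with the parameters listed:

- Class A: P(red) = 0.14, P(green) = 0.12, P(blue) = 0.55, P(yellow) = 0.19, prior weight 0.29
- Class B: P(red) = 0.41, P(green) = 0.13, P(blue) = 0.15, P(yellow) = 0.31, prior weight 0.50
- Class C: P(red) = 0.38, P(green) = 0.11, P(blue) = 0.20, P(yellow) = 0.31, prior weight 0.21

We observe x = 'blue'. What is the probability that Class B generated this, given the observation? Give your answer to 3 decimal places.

Apply Bayes' rule: the posterior for each component is proportional to its prior times its likelihood at x.
Categorical probabilities:
  L_A = 0.55
  L_B = 0.15
  L_C = 0.2
Unnormalised posteriors:
  π_A·L_A = 0.29 × 0.55 = 0.1595
  π_B·L_B = 0.50 × 0.15 = 0.075
  π_C·L_C = 0.21 × 0.2 = 0.042
Marginal: 0.1595 + 0.075 + 0.042 = 0.2765
P(Class B | data) = 0.075 / 0.2765 ≈ 0.271

0.271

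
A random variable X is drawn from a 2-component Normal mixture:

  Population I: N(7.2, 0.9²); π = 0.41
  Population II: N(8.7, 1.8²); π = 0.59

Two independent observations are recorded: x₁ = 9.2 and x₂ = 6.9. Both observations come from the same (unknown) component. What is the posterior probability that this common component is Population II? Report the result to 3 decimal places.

0.724

By Bayes' theorem, P(k | x) = P(Z=k) f_k(x) / Σ_j P(Z=j) f_j(x).
Since both observations come from the same component, the likelihood for component k is f_k(x₁)·f_k(x₂).
  L_I = [0.0375263] × [0.419315] = 0.0157353
  L_II = [0.213247] × [0.134428] = 0.0286664
Weight by the priors:
  P(Z=I)·L_I = 0.41 × 0.0157353 = 0.00645148
  P(Z=II)·L_II = 0.59 × 0.0286664 = 0.0169132
Denominator: 0.00645148 + 0.0169132 = 0.0233646
P(Population II | x₁,x₂) = 0.0169132 / 0.0233646 ≈ 0.724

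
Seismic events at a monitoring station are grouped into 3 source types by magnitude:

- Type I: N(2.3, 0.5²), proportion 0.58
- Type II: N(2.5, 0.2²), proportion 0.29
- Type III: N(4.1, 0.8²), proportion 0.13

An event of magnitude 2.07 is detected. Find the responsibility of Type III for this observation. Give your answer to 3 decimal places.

By Bayes' theorem, P(k | x) = π_k f_k(x) / Σ_j π_j f_j(x).
Component likelihoods at x = 2.07:
  f_I = (1/(0.5·√(2π)))·exp(−(2.07−2.3)²/(2·0.5²)) = 0.797885·exp(-0.10580) = 0.717781
  f_II = (1/(0.2·√(2π)))·exp(−(2.07−2.5)²/(2·0.2²)) = 1.994711·exp(-2.31125) = 0.19775
  f_III = (1/(0.8·√(2π)))·exp(−(2.07−4.1)²/(2·0.8²)) = 0.498678·exp(-3.21945) = 0.0199356
Prior × likelihood for each component:
  π_I·f_I = 0.58 × 0.717781 = 0.416313
  π_II·f_II = 0.29 × 0.19775 = 0.0573476
  π_III·f_III = 0.13 × 0.0199356 = 0.00259163
Denominator: 0.416313 + 0.0573476 + 0.00259163 = 0.476252
So the posterior for Type III is 0.00259163 / 0.476252 ≈ 0.005.

0.005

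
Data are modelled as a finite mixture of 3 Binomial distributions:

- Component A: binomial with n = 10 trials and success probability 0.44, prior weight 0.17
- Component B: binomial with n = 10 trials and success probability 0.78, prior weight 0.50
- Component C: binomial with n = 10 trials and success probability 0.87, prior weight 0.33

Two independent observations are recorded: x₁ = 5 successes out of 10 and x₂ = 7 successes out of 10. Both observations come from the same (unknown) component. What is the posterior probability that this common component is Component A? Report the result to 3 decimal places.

0.375

Apply Bayes' rule: the posterior for each component is proportional to its prior times its likelihood at x.
Since both observations come from the same component, the likelihood for component k is f_k(x₁)·f_k(x₂).
  L_A = [C(10,5)·0.44^5·0.56^5 = 252·0.0164916·0.0550732 = 0.228878] × [0.0672844] = 0.0153999
  L_B = [C(10,5)·0.78^5·0.22^5 = 252·0.288717·0.000515363 = 0.0374962] × [0.224446] = 0.00841586
  L_C = [C(10,5)·0.87^5·0.13^5 = 252·0.498421·3.71293e-05 = 0.00466352] × [0.0994595] = 0.000463831
Weight by the priors:
  w_A·L_A = 0.17 × 0.0153999 = 0.00261798
  w_B·L_B = 0.50 × 0.00841586 = 0.00420793
  w_C·L_C = 0.33 × 0.000463831 = 0.000153064
Normaliser: 0.00261798 + 0.00420793 + 0.000153064 = 0.00697898
P(Component A | x) = 0.00261798 / 0.00697898 ≈ 0.375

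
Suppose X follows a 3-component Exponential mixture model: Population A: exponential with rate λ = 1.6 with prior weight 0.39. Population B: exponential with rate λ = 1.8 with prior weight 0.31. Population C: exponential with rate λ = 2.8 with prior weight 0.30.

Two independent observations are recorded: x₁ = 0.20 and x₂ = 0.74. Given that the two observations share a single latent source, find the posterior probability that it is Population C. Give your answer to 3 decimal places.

0.294

The responsibility of component k is P(Z=k) f_k(x) divided by Σ_j P(Z=j) f_j(x).
Since both observations come from the same component, the likelihood for component k is f_k(x₁)·f_k(x₂).
  f_A = [1.6·e^(−1.6·0.20) = 1.6·e^(−0.3200) = 1.16184] × [0.489683] = 0.568933
  f_B = [1.8·e^(−1.8·0.20) = 1.8·e^(−0.3600) = 1.25582] × [0.475108] = 0.596649
  f_C = [2.8·e^(−2.8·0.20) = 2.8·e^(−0.5600) = 1.59939] × [0.352614] = 0.563966
Prior × likelihood for each component:
  P(Z=A)·f_A = 0.39 × 0.568933 = 0.221884
  P(Z=B)·f_B = 0.31 × 0.596649 = 0.184961
  P(Z=C)·f_C = 0.30 × 0.563966 = 0.16919
Normaliser: 0.221884 + 0.184961 + 0.16919 = 0.576035
Responsibility of Population C: 0.16919 / 0.576035 ≈ 0.294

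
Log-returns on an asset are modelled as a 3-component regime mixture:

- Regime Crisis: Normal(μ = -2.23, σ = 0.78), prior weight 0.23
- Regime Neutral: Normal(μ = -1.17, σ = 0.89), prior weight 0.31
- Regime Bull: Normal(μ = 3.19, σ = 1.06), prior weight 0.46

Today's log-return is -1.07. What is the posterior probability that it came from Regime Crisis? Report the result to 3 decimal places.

Posterior ∝ prior × likelihood, so P(k | x) ∝ π_k f_k(x); normalise over all components.
Evaluate each component's likelihood at the observed value:
  L_Crisis = (1/(0.78·√(2π)))·exp(−(-1.07−-2.23)²/(2·0.78²)) = 0.511464·exp(-1.10585) = 0.169258
  L_Neutral = (1/(0.89·√(2π)))·exp(−(-1.07−-1.17)²/(2·0.89²)) = 0.448250·exp(-0.00631) = 0.445429
  L_Bull = (1/(1.06·√(2π)))·exp(−(-1.07−3.19)²/(2·1.06²)) = 0.376361·exp(-8.07565) = 0.000117056
Multiply by the mixture weights:
  π_Crisis·L_Crisis = 0.23 × 0.169258 = 0.0389294
  π_Neutral·L_Neutral = 0.31 × 0.445429 = 0.138083
  π_Bull·L_Bull = 0.46 × 0.000117056 = 5.38458e-05
Denominator: 0.0389294 + 0.138083 + 5.38458e-05 = 0.177066
P(Regime Crisis | x) ≈ 0.220

0.220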